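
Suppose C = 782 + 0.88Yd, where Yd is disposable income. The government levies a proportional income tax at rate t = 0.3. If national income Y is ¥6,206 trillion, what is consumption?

C = 4604.896

Yd = (1 − 0.3)(6206) = 0.7(6206) = 4344.2
C = 782 + 0.88(4344.2) = 782 + 3822.896 = 4604.896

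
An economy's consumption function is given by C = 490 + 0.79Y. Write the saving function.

S = Y − C = Y − (490 + 0.79Y) = -490 + (1 − 0.79)Y

S = -490 + 0.21Y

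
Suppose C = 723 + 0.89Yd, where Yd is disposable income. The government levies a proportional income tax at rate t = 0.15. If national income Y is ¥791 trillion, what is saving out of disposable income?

S = -649.0415

Yd = (1 − 0.15)(791) = 0.85(791) = 672.35
C = 723 + 0.89(672.35) = 723 + 598.3915 = 1321.3915
S = Yd − C = 672.35 − 1321.3915 = -649.0415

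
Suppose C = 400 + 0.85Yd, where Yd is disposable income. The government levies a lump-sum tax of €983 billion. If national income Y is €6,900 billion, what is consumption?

Yd = Y − T = 6900 − 983 = 5917
C = 400 + 0.85(5917) = 400 + 5029.45 = 5429.45

C = 5429.45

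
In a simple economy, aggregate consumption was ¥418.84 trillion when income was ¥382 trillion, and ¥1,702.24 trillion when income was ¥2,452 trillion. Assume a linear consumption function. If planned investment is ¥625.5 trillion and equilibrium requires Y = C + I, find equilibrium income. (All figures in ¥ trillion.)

Y = 2125

MPC = (1702.24 − 418.84)/(2452 − 382) = 1283.4/2070 = 0.62
a = 418.84 − 0.62(382) = 182
Equilibrium: Y = 182 + 0.62Y + 625.5
0.38Y = 807.5, so Y = 807.5/0.38 = 2125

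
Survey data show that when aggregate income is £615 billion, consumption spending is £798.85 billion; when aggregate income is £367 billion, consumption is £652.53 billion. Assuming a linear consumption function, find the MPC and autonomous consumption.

MPC = 0.59; a = 436

MPC = ΔC/ΔY = (798.85 − 652.53)/(615 − 367) = 146.32/248 = 0.59
a = C − MPC·Y = 652.53 − 0.59(367) = 652.53 − 216.53 = 436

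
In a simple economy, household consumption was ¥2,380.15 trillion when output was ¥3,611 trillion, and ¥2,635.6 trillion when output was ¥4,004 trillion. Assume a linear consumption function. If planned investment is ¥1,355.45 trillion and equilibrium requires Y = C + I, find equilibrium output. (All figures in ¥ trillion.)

MPC = (2635.6 − 2380.15)/(4004 − 3611) = 255.45/393 = 0.65
a = 2380.15 − 0.65(3611) = 33
Equilibrium: Y = 33 + 0.65Y + 1355.45
0.35Y = 1388.45, so Y = 1388.45/0.35 = 3967

Y = 3967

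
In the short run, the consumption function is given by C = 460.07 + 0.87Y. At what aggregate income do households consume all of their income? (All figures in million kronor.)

At break-even, C = Y: 460.07 + 0.87Y = Y
0.13Y = 460.07, so Y = 460.07/0.13 = 3539

Y = 3539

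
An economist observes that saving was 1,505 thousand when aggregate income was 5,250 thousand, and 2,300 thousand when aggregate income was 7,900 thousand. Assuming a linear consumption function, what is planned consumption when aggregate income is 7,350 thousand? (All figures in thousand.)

MPS = ΔS/ΔY = (2300 − 1505)/(7900 − 5250) = 795/2650 = 0.3
MPC = 1 − MPS = 0.7
Autonomous saving = 1505 − 0.3(5250) = -70, so a = 70
C = 70 + 0.7(7350) = 70 + 5145 = 5215

C = 5215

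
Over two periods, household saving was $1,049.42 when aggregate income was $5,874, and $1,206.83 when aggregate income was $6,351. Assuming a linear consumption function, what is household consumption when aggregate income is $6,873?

C = 5493.91

MPS = ΔS/ΔY = (1206.83 − 1049.42)/(6351 − 5874) = 157.41/477 = 0.33
MPC = 1 − MPS = 0.67
Autonomous saving = 1049.42 − 0.33(5874) = -889, so a = 889
C = 889 + 0.67(6873) = 889 + 4604.91 = 5493.91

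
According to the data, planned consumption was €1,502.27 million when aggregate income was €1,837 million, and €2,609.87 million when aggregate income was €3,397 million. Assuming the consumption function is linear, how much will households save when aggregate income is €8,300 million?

S = 2209

MPC = (2609.87 − 1502.27)/(3397 − 1837) = 1107.6/1560 = 0.71
a = 1502.27 − 0.71(1837) = 1502.27 − 1304.27 = 198
C = 198 + 0.71(8300) = 6091
S = 8300 − 6091 = 2209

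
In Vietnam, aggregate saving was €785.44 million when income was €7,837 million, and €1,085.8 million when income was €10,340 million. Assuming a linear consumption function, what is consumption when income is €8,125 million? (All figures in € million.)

MPS = ΔS/ΔY = (1085.8 − 785.44)/(10340 − 7837) = 300.36/2503 = 0.12
MPC = 1 − MPS = 0.88
Autonomous saving = 785.44 − 0.12(7837) = -155, so a = 155
C = 155 + 0.88(8125) = 155 + 7150 = 7305

C = 7305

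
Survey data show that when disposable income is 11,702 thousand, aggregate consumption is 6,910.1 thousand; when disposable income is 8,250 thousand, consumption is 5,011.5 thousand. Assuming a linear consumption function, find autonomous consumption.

a = 474

MPC = ΔC/ΔY = (6910.1 − 5011.5)/(11702 − 8250) = 1898.6/3452 = 0.55
a = C − MPC·Y = 5011.5 − 0.55(8250) = 5011.5 − 4537.5 = 474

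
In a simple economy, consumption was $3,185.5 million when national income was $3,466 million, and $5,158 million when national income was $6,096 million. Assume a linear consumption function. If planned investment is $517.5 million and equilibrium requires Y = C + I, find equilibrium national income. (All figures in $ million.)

MPC = (5158 − 3185.5)/(6096 − 3466) = 1972.5/2630 = 0.75
a = 3185.5 − 0.75(3466) = 586
Equilibrium: Y = 586 + 0.75Y + 517.5
0.25Y = 1103.5, so Y = 1103.5/0.25 = 4414

Y = 4414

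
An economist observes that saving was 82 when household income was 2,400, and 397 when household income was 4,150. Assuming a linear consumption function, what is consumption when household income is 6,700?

MPS = ΔS/ΔY = (397 − 82)/(4150 − 2400) = 315/1750 = 0.18
MPC = 1 − MPS = 0.82
Autonomous saving = 82 − 0.18(2400) = -350, so a = 350
C = 350 + 0.82(6700) = 350 + 5494 = 5844

C = 5844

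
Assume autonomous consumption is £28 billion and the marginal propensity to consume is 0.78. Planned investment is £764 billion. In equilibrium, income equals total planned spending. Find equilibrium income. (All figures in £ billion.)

Y = 3600

Y = C + I = 28 + 0.78Y + 764
Y − 0.78Y = 792
0.22Y = 792, so Y = 792/0.22 = 3600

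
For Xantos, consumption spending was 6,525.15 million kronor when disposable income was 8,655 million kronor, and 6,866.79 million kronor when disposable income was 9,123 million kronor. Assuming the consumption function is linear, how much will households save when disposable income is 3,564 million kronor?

S = 755.28

MPC = (6866.79 − 6525.15)/(9123 − 8655) = 341.64/468 = 0.73
a = 6525.15 − 0.73(8655) = 6525.15 − 6318.15 = 207
C = 207 + 0.73(3564) = 2808.72
S = 3564 − 2808.72 = 755.28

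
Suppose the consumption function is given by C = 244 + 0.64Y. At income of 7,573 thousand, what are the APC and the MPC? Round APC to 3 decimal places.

APC = 0.672; MPC = 0.64

MPC = 0.64 (the slope of the consumption function)
C = 244 + 0.64(7573) = 5090.72, so APC = 5090.72/7573 = 0.672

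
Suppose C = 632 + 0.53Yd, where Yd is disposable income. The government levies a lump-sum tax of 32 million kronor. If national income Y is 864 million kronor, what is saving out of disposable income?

S = -240.96

Yd = Y − T = 864 − 32 = 832
C = 632 + 0.53(832) = 632 + 440.96 = 1072.96
S = Yd − C = 832 − 1072.96 = -240.96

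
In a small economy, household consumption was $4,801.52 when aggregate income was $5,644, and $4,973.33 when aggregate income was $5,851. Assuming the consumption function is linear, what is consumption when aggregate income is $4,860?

C = 4150.8

MPC = (4973.33 − 4801.52)/(5851 − 5644) = 171.81/207 = 0.83
a = 4801.52 − 0.83(5644) = 4801.52 − 4684.52 = 117
C = 117 + 0.83(4860) = 117 + 4033.8 = 4150.8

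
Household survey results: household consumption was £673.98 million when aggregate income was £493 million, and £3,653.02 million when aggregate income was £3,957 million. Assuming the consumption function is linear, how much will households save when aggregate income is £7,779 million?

S = 839.06

MPC = (3653.02 − 673.98)/(3957 − 493) = 2979.04/3464 = 0.86
a = 673.98 − 0.86(493) = 673.98 − 423.98 = 250
C = 250 + 0.86(7779) = 6939.94
S = 7779 − 6939.94 = 839.06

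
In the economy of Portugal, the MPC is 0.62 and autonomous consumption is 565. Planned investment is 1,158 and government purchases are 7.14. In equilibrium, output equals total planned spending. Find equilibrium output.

Y = C + I + G = 565 + 0.62Y + 1158 + 7.14
Y − 0.62Y = 1730.14
0.38Y = 1730.14, so Y = 1730.14/0.38 = 4553

Y = 4553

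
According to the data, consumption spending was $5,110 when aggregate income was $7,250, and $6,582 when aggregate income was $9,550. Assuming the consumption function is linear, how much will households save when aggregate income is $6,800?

S = 1978

MPC = (6582 − 5110)/(9550 − 7250) = 1472/2300 = 0.64
a = 5110 − 0.64(7250) = 5110 − 4640 = 470
C = 470 + 0.64(6800) = 4822
S = 6800 − 4822 = 1978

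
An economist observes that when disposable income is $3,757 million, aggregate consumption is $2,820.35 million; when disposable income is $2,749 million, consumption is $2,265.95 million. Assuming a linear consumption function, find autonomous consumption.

a = 754

MPC = ΔC/ΔY = (2820.35 − 2265.95)/(3757 − 2749) = 554.4/1008 = 0.55
a = C − MPC·Y = 2265.95 − 0.55(2749) = 2265.95 − 1511.95 = 754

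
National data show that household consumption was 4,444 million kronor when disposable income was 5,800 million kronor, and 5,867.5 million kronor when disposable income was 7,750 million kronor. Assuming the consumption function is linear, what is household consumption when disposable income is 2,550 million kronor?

C = 2071.5

MPC = (5867.5 − 4444)/(7750 − 5800) = 1423.5/1950 = 0.73
a = 4444 − 0.73(5800) = 4444 − 4234 = 210
C = 210 + 0.73(2550) = 210 + 1861.5 = 2071.5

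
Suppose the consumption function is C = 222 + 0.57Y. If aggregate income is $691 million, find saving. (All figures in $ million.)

S = 75.13

C = 222 + 0.57(691) = 222 + 393.87 = 615.87
S = Y − C = 691 − 615.87 = 75.13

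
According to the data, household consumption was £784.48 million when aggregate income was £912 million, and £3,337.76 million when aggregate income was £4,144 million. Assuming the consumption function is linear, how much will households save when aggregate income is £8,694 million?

MPC = (3337.76 − 784.48)/(4144 − 912) = 2553.28/3232 = 0.79
a = 784.48 − 0.79(912) = 784.48 − 720.48 = 64
C = 64 + 0.79(8694) = 6932.26
S = 8694 − 6932.26 = 1761.74

S = 1761.74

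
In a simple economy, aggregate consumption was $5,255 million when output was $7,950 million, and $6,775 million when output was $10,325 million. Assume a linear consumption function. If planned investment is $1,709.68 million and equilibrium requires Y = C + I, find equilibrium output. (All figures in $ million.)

Y = 5213

MPC = (6775 − 5255)/(10325 − 7950) = 1520/2375 = 0.64
a = 5255 − 0.64(7950) = 167
Equilibrium: Y = 167 + 0.64Y + 1709.68
0.36Y = 1876.68, so Y = 1876.68/0.36 = 5213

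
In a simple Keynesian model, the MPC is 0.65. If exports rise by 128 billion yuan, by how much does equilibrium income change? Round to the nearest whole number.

The multiplier is 1/(1 − MPC) = 1/0.35.
ΔY = 128/0.35 = 365.71 ≈ 366

ΔY ≈ 366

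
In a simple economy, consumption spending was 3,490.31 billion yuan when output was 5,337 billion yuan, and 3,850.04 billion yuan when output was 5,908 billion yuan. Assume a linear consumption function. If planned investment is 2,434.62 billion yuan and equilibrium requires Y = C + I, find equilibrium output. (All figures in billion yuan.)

Y = 6926

MPC = (3850.04 − 3490.31)/(5908 − 5337) = 359.73/571 = 0.63
a = 3490.31 − 0.63(5337) = 128
Equilibrium: Y = 128 + 0.63Y + 2434.62
0.37Y = 2562.62, so Y = 2562.62/0.37 = 6926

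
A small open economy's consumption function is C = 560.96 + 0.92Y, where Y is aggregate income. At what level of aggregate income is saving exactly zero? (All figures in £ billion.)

Y = 7012

At break-even, C = Y: 560.96 + 0.92Y = Y
0.08Y = 560.96, so Y = 560.96/0.08 = 7012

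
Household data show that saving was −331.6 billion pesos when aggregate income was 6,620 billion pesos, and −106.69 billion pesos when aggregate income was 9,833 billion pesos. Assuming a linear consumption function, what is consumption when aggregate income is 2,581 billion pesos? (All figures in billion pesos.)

MPS = ΔS/ΔY = (-106.69 − (-331.6))/(9833 − 6620) = 224.91/3213 = 0.07
MPC = 1 − MPS = 0.93
Autonomous saving = -331.6 − 0.07(6620) = -795, so a = 795
C = 795 + 0.93(2581) = 795 + 2400.33 = 3195.33

C = 3195.33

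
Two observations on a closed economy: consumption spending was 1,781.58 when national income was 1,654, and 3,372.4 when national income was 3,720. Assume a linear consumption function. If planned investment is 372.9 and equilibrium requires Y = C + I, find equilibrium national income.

Y = 3830

MPC = (3372.4 − 1781.58)/(3720 − 1654) = 1590.82/2066 = 0.77
a = 1781.58 − 0.77(1654) = 508
Equilibrium: Y = 508 + 0.77Y + 372.9
0.23Y = 880.9, so Y = 880.9/0.23 = 3830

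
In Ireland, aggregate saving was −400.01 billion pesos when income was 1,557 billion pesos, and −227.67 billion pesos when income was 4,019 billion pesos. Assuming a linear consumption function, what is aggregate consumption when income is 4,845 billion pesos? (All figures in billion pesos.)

C = 5014.85

MPS = ΔS/ΔY = (-227.67 − (-400.01))/(4019 − 1557) = 172.34/2462 = 0.07
MPC = 1 − MPS = 0.93
Autonomous saving = -400.01 − 0.07(1557) = -509, so a = 509
C = 509 + 0.93(4845) = 509 + 4505.85 = 5014.85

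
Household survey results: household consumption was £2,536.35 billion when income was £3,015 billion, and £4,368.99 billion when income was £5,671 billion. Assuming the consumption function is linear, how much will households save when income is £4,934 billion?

MPC = (4368.99 − 2536.35)/(5671 − 3015) = 1832.64/2656 = 0.69
a = 2536.35 − 0.69(3015) = 2536.35 − 2080.35 = 456
C = 456 + 0.69(4934) = 3860.46
S = 4934 − 3860.46 = 1073.54

S = 1073.54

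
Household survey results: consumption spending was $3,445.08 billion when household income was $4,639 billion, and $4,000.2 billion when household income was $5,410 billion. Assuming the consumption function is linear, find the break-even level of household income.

MPC = (4000.2 − 3445.08)/(5410 − 4639) = 555.12/771 = 0.72
a = 3445.08 − 0.72(4639) = 3445.08 − 3340.08 = 105
Break-even: Y = a/(1−MPC) = 105/0.28 = 375

Y = 375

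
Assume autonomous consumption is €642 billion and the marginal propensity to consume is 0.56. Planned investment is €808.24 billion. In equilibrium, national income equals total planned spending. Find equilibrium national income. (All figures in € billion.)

Y = 3296

Y = C + I = 642 + 0.56Y + 808.24
Y − 0.56Y = 1450.24
0.44Y = 1450.24, so Y = 1450.24/0.44 = 3296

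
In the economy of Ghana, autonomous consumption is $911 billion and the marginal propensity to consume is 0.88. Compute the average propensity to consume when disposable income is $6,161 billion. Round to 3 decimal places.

APC = 1.028

C = 911 + 0.88(6161) = 6332.68
APC = C/Y = 6332.68/6161 = 1.028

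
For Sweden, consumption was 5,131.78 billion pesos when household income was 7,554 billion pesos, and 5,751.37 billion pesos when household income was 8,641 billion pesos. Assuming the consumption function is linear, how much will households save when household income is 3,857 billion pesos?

S = 832.51

MPC = (5751.37 − 5131.78)/(8641 − 7554) = 619.59/1087 = 0.57
a = 5131.78 − 0.57(7554) = 5131.78 − 4305.78 = 826
C = 826 + 0.57(3857) = 3024.49
S = 3857 − 3024.49 = 832.51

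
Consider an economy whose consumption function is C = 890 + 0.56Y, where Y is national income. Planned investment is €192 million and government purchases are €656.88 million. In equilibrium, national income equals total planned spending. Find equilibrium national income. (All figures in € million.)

Y = C + I + G = 890 + 0.56Y + 192 + 656.88
Y − 0.56Y = 1738.88
0.44Y = 1738.88, so Y = 1738.88/0.44 = 3952

Y = 3952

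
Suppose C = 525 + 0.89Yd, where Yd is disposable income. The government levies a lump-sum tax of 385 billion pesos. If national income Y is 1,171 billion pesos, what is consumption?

Yd = Y − T = 1171 − 385 = 786
C = 525 + 0.89(786) = 525 + 699.54 = 1224.54

C = 1224.54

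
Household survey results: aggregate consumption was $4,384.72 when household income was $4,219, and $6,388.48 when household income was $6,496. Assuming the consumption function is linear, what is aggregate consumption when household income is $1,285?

MPC = (6388.48 − 4384.72)/(6496 − 4219) = 2003.76/2277 = 0.88
a = 4384.72 − 0.88(4219) = 4384.72 − 3712.72 = 672
C = 672 + 0.88(1285) = 672 + 1130.8 = 1802.8

C = 1802.8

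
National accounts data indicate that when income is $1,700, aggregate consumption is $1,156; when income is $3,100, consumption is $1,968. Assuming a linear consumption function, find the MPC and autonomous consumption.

MPC = ΔC/ΔY = (1968 − 1156)/(3100 − 1700) = 812/1400 = 0.58
a = C − MPC·Y = 1156 − 0.58(1700) = 1156 − 986 = 170

MPC = 0.58; a = 170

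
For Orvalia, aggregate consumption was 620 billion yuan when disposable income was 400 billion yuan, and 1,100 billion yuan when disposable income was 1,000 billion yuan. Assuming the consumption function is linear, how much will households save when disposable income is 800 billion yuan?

MPC = (1100 − 620)/(1000 − 400) = 480/600 = 0.8
a = 620 − 0.8(400) = 620 − 320 = 300
C = 300 + 0.8(800) = 940
S = 800 − 940 = -140

S = -140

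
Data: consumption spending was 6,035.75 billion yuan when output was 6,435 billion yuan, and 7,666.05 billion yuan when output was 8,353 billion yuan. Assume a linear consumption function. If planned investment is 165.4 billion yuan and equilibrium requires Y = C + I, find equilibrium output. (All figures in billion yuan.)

Y = 4876

MPC = (7666.05 − 6035.75)/(8353 − 6435) = 1630.3/1918 = 0.85
a = 6035.75 − 0.85(6435) = 566
Equilibrium: Y = 566 + 0.85Y + 165.4
0.15Y = 731.4, so Y = 731.4/0.15 = 4876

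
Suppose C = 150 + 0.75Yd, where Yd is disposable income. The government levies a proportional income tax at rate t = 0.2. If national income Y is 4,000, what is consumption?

Yd = (1 − 0.2)(4000) = 0.8(4000) = 3200
C = 150 + 0.75(3200) = 150 + 2400 = 2550

C = 2550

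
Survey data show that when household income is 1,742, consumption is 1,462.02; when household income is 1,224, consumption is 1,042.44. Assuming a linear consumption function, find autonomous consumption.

a = 51

MPC = ΔC/ΔY = (1462.02 − 1042.44)/(1742 − 1224) = 419.58/518 = 0.81
a = C − MPC·Y = 1042.44 − 0.81(1224) = 1042.44 − 991.44 = 51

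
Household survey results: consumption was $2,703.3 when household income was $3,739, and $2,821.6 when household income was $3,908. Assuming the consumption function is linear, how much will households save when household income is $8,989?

S = 2610.7

MPC = (2821.6 − 2703.3)/(3908 − 3739) = 118.3/169 = 0.7
a = 2703.3 − 0.7(3739) = 2703.3 − 2617.3 = 86
C = 86 + 0.7(8989) = 6378.3
S = 8989 − 6378.3 = 2610.7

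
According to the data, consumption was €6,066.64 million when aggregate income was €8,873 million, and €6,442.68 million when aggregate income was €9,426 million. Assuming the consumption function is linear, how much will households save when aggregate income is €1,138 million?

S = 331.16

MPC = (6442.68 − 6066.64)/(9426 − 8873) = 376.04/553 = 0.68
a = 6066.64 − 0.68(8873) = 6066.64 − 6033.64 = 33
C = 33 + 0.68(1138) = 806.84
S = 1138 − 806.84 = 331.16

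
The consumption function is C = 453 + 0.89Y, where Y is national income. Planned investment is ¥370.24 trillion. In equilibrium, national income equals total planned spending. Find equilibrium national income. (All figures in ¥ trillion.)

Y = C + I = 453 + 0.89Y + 370.24
Y − 0.89Y = 823.24
0.11Y = 823.24, so Y = 823.24/0.11 = 7484

Y = 7484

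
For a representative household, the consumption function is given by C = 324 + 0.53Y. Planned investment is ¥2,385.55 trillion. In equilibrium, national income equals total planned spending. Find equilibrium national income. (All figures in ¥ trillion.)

Y = 5765

Y = C + I = 324 + 0.53Y + 2385.55
Y − 0.53Y = 2709.55
0.47Y = 2709.55, so Y = 2709.55/0.47 = 5765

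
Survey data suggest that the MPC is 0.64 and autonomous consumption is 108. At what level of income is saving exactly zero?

Y = 300

At break-even, C = Y: 108 + 0.64Y = Y
0.36Y = 108, so Y = 108/0.36 = 300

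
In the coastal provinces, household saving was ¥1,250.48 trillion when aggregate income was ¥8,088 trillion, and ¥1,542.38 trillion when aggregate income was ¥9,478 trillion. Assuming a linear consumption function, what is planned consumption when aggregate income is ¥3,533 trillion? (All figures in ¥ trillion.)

C = 3239.07

MPS = ΔS/ΔY = (1542.38 − 1250.48)/(9478 − 8088) = 291.9/1390 = 0.21
MPC = 1 − MPS = 0.79
Autonomous saving = 1250.48 − 0.21(8088) = -448, so a = 448
C = 448 + 0.79(3533) = 448 + 2791.07 = 3239.07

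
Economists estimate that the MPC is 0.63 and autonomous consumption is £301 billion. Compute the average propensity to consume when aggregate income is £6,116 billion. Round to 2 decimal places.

APC = 0.68

C = 301 + 0.63(6116) = 4154.08
APC = C/Y = 4154.08/6116 = 0.68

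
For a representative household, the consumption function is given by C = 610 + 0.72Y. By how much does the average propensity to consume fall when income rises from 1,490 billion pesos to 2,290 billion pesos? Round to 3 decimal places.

At Y = 1490: C = 610 + 0.72(1490) = 1682.8, APC = 1682.8/1490 = 1.1294
At Y = 2290: C = 2258.8, APC = 2258.8/2290 = 0.9864
Fall in APC = 1.1294 − 0.9864 = 0.143

ΔAPC = 0.143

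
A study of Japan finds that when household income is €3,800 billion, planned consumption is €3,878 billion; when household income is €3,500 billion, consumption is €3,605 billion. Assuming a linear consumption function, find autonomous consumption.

a = 420

MPC = ΔC/ΔY = (3878 − 3605)/(3800 − 3500) = 273/300 = 0.91
a = C − MPC·Y = 3605 − 0.91(3500) = 3605 − 3185 = 420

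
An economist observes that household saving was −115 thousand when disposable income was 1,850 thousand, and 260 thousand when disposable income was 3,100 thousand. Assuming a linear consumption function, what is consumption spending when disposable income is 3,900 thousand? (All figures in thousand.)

MPS = ΔS/ΔY = (260 − (-115))/(3100 − 1850) = 375/1250 = 0.3
MPC = 1 − MPS = 0.7
Autonomous saving = -115 − 0.3(1850) = -670, so a = 670
C = 670 + 0.7(3900) = 670 + 2730 = 3400

C = 3400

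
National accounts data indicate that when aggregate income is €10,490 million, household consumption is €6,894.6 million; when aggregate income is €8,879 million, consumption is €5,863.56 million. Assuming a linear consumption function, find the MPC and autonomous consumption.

MPC = 0.64; a = 181

MPC = ΔC/ΔY = (6894.6 − 5863.56)/(10490 − 8879) = 1031.04/1611 = 0.64
a = C − MPC·Y = 5863.56 − 0.64(8879) = 5863.56 − 5682.56 = 181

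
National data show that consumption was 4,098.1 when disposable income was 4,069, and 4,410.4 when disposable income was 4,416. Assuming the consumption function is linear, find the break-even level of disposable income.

MPC = (4410.4 − 4098.1)/(4416 − 4069) = 312.3/347 = 0.9
a = 4098.1 − 0.9(4069) = 4098.1 − 3662.1 = 436
Break-even: Y = a/(1−MPC) = 436/0.1 = 4360

Y = 4360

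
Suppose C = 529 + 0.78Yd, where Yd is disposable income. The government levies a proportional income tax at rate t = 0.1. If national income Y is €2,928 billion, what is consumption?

C = 2584.456

Yd = (1 − 0.1)(2928) = 0.9(2928) = 2635.2
C = 529 + 0.78(2635.2) = 529 + 2055.456 = 2584.456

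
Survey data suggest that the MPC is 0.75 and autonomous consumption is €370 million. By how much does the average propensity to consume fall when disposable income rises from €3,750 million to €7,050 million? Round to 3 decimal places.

At Y = 3750: C = 370 + 0.75(3750) = 3182.5, APC = 3182.5/3750 = 0.8487
At Y = 7050: C = 5657.5, APC = 5657.5/7050 = 0.8025
Fall in APC = 0.8487 − 0.8025 = 0.0462 ≈ 0.046

ΔAPC = 0.046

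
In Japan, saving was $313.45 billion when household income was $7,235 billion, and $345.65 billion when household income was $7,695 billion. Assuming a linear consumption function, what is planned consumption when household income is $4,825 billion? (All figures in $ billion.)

MPS = ΔS/ΔY = (345.65 − 313.45)/(7695 − 7235) = 32.2/460 = 0.07
MPC = 1 − MPS = 0.93
Autonomous saving = 313.45 − 0.07(7235) = -193, so a = 193
C = 193 + 0.93(4825) = 193 + 4487.25 = 4680.25

C = 4680.25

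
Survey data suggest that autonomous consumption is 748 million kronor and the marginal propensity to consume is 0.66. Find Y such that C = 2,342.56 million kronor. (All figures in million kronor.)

Y = 2416

748 + 0.66Y = 2342.56
0.66Y = 1594.56, so Y = 1594.56/0.66 = 2416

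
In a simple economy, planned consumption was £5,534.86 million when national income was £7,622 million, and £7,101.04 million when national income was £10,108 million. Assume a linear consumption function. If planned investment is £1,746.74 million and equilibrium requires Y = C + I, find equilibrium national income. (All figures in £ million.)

MPC = (7101.04 − 5534.86)/(10108 − 7622) = 1566.18/2486 = 0.63
a = 5534.86 − 0.63(7622) = 733
Equilibrium: Y = 733 + 0.63Y + 1746.74
0.37Y = 2479.74, so Y = 2479.74/0.37 = 6702

Y = 6702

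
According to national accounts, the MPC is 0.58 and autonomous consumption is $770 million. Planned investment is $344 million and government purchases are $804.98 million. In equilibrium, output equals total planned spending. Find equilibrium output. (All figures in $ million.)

Y = C + I + G = 770 + 0.58Y + 344 + 804.98
Y − 0.58Y = 1918.98
0.42Y = 1918.98, so Y = 1918.98/0.42 = 4569

Y = 4569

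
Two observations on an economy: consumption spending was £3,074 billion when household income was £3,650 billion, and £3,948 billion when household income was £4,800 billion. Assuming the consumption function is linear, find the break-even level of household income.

Y = 1250

MPC = (3948 − 3074)/(4800 − 3650) = 874/1150 = 0.76
a = 3074 − 0.76(3650) = 3074 − 2774 = 300
Break-even: Y = a/(1−MPC) = 300/0.24 = 1250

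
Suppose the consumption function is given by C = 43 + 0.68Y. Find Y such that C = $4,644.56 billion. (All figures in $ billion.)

Y = 6767

43 + 0.68Y = 4644.56
0.68Y = 4601.56, so Y = 4601.56/0.68 = 6767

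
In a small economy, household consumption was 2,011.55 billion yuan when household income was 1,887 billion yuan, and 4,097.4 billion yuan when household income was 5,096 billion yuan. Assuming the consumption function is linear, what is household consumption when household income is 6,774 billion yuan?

MPC = (4097.4 − 2011.55)/(5096 − 1887) = 2085.85/3209 = 0.65
a = 2011.55 − 0.65(1887) = 2011.55 − 1226.55 = 785
C = 785 + 0.65(6774) = 785 + 4403.1 = 5188.1

C = 5188.1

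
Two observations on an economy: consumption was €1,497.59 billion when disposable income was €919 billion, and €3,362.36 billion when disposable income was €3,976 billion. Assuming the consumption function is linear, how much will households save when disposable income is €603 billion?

MPC = (3362.36 − 1497.59)/(3976 − 919) = 1864.77/3057 = 0.61
a = 1497.59 − 0.61(919) = 1497.59 − 560.59 = 937
C = 937 + 0.61(603) = 1304.83
S = 603 − 1304.83 = -701.83

S = -701.83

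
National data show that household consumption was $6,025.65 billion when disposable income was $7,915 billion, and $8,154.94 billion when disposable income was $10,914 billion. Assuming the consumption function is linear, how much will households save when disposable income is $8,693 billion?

MPC = (8154.94 − 6025.65)/(10914 − 7915) = 2129.29/2999 = 0.71
a = 6025.65 − 0.71(7915) = 6025.65 − 5619.65 = 406
C = 406 + 0.71(8693) = 6578.03
S = 8693 − 6578.03 = 2114.97

S = 2114.97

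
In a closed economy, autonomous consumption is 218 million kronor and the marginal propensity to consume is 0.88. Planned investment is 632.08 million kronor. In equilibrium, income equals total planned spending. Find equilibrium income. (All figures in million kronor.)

Y = C + I = 218 + 0.88Y + 632.08
Y − 0.88Y = 850.08
0.12Y = 850.08, so Y = 850.08/0.12 = 7084

Y = 7084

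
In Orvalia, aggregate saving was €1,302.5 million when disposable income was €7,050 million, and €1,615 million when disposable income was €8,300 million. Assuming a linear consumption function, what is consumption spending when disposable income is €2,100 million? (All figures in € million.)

MPS = ΔS/ΔY = (1615 − 1302.5)/(8300 − 7050) = 312.5/1250 = 0.25
MPC = 1 − MPS = 0.75
Autonomous saving = 1302.5 − 0.25(7050) = -460, so a = 460
C = 460 + 0.75(2100) = 460 + 1575 = 2035

C = 2035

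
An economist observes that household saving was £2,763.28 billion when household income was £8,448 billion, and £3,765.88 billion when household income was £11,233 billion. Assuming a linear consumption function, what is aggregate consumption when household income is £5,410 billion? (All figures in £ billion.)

MPS = ΔS/ΔY = (3765.88 − 2763.28)/(11233 − 8448) = 1002.6/2785 = 0.36
MPC = 1 − MPS = 0.64
Autonomous saving = 2763.28 − 0.36(8448) = -278, so a = 278
C = 278 + 0.64(5410) = 278 + 3462.4 = 3740.4

C = 3740.4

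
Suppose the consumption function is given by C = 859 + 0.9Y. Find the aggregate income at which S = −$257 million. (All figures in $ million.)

S = Y − C = -859 + 0.1Y
-859 + 0.1Y = -257, so 0.1Y = 602 and Y = 6020

Y = 6020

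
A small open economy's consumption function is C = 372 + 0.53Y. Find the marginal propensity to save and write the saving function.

MPS = 0.47; S = -372 + 0.47Y

MPS = 1 − MPC = 1 − 0.53 = 0.47
S = Y − C = -372 + 0.47Y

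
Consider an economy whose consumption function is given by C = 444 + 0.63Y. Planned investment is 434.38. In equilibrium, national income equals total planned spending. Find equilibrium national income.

Y = 2374

Y = C + I = 444 + 0.63Y + 434.38
Y − 0.63Y = 878.38
0.37Y = 878.38, so Y = 878.38/0.37 = 2374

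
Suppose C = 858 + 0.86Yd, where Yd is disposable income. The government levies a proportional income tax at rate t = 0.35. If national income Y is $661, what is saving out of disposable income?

Yd = (1 − 0.35)(661) = 0.65(661) = 429.65
C = 858 + 0.86(429.65) = 858 + 369.499 = 1227.499
S = Yd − C = 429.65 − 1227.499 = -797.849

S = -797.849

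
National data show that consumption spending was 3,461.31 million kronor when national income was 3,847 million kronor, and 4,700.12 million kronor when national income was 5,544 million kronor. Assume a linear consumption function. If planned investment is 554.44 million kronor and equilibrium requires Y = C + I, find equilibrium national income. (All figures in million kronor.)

MPC = (4700.12 − 3461.31)/(5544 − 3847) = 1238.81/1697 = 0.73
a = 3461.31 − 0.73(3847) = 653
Equilibrium: Y = 653 + 0.73Y + 554.44
0.27Y = 1207.44, so Y = 1207.44/0.27 = 4472

Y = 4472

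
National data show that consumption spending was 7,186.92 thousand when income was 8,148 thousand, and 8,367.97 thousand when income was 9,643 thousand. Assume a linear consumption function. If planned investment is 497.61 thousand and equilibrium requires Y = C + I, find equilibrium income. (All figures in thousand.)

Y = 5941

MPC = (8367.97 − 7186.92)/(9643 − 8148) = 1181.05/1495 = 0.79
a = 7186.92 − 0.79(8148) = 750
Equilibrium: Y = 750 + 0.79Y + 497.61
0.21Y = 1247.61, so Y = 1247.61/0.21 = 5941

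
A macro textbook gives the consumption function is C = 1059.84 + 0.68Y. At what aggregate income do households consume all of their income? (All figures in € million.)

At break-even, C = Y: 1059.84 + 0.68Y = Y
0.32Y = 1059.84, so Y = 1059.84/0.32 = 3312

Y = 3312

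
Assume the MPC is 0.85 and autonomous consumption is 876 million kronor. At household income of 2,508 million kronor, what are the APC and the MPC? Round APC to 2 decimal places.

MPC = 0.85 (the slope of the consumption function)
C = 876 + 0.85(2508) = 3007.8, so APC = 3007.8/2508 = 1.20

APC = 1.20; MPC = 0.85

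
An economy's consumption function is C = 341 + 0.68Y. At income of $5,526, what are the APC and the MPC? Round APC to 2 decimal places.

APC = 0.74; MPC = 0.68

MPC = 0.68 (the slope of the consumption function)
C = 341 + 0.68(5526) = 4098.68, so APC = 4098.68/5526 = 0.74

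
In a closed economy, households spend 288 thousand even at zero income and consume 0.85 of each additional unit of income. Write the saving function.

S = Y − C = Y − (288 + 0.85Y) = -288 + (1 − 0.85)Y

S = -288 + 0.15Y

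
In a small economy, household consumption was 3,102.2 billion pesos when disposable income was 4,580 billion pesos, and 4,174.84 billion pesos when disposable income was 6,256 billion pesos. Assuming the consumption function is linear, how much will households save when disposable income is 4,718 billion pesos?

MPC = (4174.84 − 3102.2)/(6256 − 4580) = 1072.64/1676 = 0.64
a = 3102.2 − 0.64(4580) = 3102.2 − 2931.2 = 171
C = 171 + 0.64(4718) = 3190.52
S = 4718 − 3190.52 = 1527.48

S = 1527.48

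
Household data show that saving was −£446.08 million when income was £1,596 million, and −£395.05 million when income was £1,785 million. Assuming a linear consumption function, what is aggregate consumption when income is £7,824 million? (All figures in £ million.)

MPS = ΔS/ΔY = (-395.05 − (-446.08))/(1785 − 1596) = 51.03/189 = 0.27
MPC = 1 − MPS = 0.73
Autonomous saving = -446.08 − 0.27(1596) = -877, so a = 877
C = 877 + 0.73(7824) = 877 + 5711.52 = 6588.52

C = 6588.52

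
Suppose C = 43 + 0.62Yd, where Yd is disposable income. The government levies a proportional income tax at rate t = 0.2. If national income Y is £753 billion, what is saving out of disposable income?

Yd = (1 − 0.2)(753) = 0.8(753) = 602.4
C = 43 + 0.62(602.4) = 43 + 373.488 = 416.488
S = Yd − C = 602.4 − 416.488 = 185.912

S = 185.912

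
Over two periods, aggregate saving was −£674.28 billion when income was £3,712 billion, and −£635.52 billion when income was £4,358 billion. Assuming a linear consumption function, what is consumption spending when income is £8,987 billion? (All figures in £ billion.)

C = 9344.78

MPS = ΔS/ΔY = (-635.52 − (-674.28))/(4358 − 3712) = 38.76/646 = 0.06
MPC = 1 − MPS = 0.94
Autonomous saving = -674.28 − 0.06(3712) = -897, so a = 897
C = 897 + 0.94(8987) = 897 + 8447.78 = 9344.78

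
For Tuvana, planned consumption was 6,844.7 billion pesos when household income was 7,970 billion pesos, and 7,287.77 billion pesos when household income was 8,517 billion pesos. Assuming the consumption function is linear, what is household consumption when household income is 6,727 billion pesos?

MPC = (7287.77 − 6844.7)/(8517 − 7970) = 443.07/547 = 0.81
a = 6844.7 − 0.81(7970) = 6844.7 − 6455.7 = 389
C = 389 + 0.81(6727) = 389 + 5448.87 = 5837.87

C = 5837.87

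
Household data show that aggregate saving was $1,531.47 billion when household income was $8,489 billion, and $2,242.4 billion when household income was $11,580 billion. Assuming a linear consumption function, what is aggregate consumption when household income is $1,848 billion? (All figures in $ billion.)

C = 1843.96

MPS = ΔS/ΔY = (2242.4 − 1531.47)/(11580 − 8489) = 710.93/3091 = 0.23
MPC = 1 − MPS = 0.77
Autonomous saving = 1531.47 − 0.23(8489) = -421, so a = 421
C = 421 + 0.77(1848) = 421 + 1422.96 = 1843.96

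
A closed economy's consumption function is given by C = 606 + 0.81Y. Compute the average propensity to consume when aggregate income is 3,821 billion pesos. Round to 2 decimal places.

APC = 0.97

C = 606 + 0.81(3821) = 3701.01
APC = C/Y = 3701.01/3821 = 0.97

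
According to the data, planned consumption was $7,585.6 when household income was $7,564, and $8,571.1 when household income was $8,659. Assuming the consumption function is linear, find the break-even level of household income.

Y = 7780

MPC = (8571.1 − 7585.6)/(8659 − 7564) = 985.5/1095 = 0.9
a = 7585.6 − 0.9(7564) = 7585.6 − 6807.6 = 778
Break-even: Y = a/(1−MPC) = 778/0.1 = 7780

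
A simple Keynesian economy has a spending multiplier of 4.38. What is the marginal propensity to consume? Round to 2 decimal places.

MPC = 0.77

k = 1/(1 − MPC), so 1 − MPC = 1/k = 1/4.38 = 0.2283
MPC = 1 − 0.2283 = 0.77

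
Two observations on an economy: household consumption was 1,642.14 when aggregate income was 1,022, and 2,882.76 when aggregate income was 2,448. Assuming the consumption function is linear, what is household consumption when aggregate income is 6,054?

MPC = (2882.76 − 1642.14)/(2448 − 1022) = 1240.62/1426 = 0.87
a = 1642.14 − 0.87(1022) = 1642.14 − 889.14 = 753
C = 753 + 0.87(6054) = 753 + 5266.98 = 6019.98

C = 6019.98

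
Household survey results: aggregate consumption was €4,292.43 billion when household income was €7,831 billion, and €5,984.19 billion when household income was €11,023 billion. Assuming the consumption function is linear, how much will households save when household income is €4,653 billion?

S = 2044.91

MPC = (5984.19 − 4292.43)/(11023 − 7831) = 1691.76/3192 = 0.53
a = 4292.43 − 0.53(7831) = 4292.43 − 4150.43 = 142
C = 142 + 0.53(4653) = 2608.09
S = 4653 − 2608.09 = 2044.91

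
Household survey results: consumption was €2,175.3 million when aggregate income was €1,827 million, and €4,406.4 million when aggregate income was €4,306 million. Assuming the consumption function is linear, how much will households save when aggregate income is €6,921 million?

MPC = (4406.4 − 2175.3)/(4306 − 1827) = 2231.1/2479 = 0.9
a = 2175.3 − 0.9(1827) = 2175.3 − 1644.3 = 531
C = 531 + 0.9(6921) = 6759.9
S = 6921 − 6759.9 = 161.1

S = 161.1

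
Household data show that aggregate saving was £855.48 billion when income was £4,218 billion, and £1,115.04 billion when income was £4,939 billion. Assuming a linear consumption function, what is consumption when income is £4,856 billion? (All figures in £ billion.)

C = 3770.84

MPS = ΔS/ΔY = (1115.04 − 855.48)/(4939 − 4218) = 259.56/721 = 0.36
MPC = 1 − MPS = 0.64
Autonomous saving = 855.48 − 0.36(4218) = -663, so a = 663
C = 663 + 0.64(4856) = 663 + 3107.84 = 3770.84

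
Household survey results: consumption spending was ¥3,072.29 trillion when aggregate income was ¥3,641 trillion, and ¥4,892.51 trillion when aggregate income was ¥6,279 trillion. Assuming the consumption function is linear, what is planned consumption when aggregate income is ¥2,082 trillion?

MPC = (4892.51 − 3072.29)/(6279 − 3641) = 1820.22/2638 = 0.69
a = 3072.29 − 0.69(3641) = 3072.29 − 2512.29 = 560
C = 560 + 0.69(2082) = 560 + 1436.58 = 1996.58

C = 1996.58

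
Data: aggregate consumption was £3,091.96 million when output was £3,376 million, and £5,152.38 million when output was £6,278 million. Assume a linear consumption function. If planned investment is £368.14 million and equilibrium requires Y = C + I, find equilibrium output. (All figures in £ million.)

Y = 3666

MPC = (5152.38 − 3091.96)/(6278 − 3376) = 2060.42/2902 = 0.71
a = 3091.96 − 0.71(3376) = 695
Equilibrium: Y = 695 + 0.71Y + 368.14
0.29Y = 1063.14, so Y = 1063.14/0.29 = 3666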